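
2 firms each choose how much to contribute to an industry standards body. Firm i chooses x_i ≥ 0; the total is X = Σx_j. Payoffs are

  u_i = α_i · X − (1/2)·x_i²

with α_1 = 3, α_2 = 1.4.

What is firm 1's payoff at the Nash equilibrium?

8.7

Firm i's FOC: ∂u_i/∂x_i = α_i − x_i = 0, so x_i* = α_i.
NE contributions = (3, 1.4); X = 4.4.
u_1 = α_1·X − ½·(x_1)² = 3·4.4 − ½·3² = 8.7.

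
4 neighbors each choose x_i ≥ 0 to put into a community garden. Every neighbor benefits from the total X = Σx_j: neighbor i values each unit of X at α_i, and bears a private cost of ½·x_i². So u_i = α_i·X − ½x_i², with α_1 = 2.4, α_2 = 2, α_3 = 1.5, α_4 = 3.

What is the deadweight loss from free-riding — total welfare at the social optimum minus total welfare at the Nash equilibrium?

89.715

Neighbor i's FOC: ∂u_i/∂x_i = α_i − x_i = 0, so x_i* = α_i.
NE contributions = (2.4, 2, 1.5, 3); X = 8.9.
W^NE = (Σα)·X − ½Σα_i² = 8.9² − ½·21.01 = 68.705.
Planner sets x_i = Σα_j = 8.9 for every i, so X^SO = 4·8.9 = 35.6.
W^SO = (Σα)·X^SO − ½·4·(Σα)² = (4/2)·8.9² = 158.42.
Deadweight loss = W^SO − W^NE = 89.715.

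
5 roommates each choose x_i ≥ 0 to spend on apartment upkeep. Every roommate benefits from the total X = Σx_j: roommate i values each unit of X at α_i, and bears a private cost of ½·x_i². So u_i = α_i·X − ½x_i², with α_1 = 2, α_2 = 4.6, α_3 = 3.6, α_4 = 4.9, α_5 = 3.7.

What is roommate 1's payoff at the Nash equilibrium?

35.6

Roommate i's FOC: ∂u_i/∂x_i = α_i − x_i = 0, so x_i* = α_i.
NE contributions = (2, 4.6, 3.6, 4.9, 3.7); X = 18.8.
u_1 = α_1·X − ½·(x_1)² = 2·18.8 − ½·2² = 35.6.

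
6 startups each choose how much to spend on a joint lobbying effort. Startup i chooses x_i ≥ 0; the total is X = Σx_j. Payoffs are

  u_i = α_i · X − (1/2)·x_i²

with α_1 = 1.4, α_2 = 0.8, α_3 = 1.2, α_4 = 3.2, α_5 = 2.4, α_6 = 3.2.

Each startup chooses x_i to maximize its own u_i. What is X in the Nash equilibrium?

12.2

Startup i's FOC: ∂u_i/∂x_i = α_i − x_i = 0, so x_i* = α_i.
NE contributions = (1.4, 0.8, 1.2, 3.2, 2.4, 3.2); X = 12.2.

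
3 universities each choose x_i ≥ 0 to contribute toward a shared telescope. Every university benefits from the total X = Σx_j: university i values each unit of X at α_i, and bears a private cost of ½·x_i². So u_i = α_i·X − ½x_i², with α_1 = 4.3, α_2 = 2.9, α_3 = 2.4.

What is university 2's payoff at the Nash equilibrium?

University i's FOC: ∂u_i/∂x_i = α_i − x_i = 0, so x_i* = α_i.
NE contributions = (4.3, 2.9, 2.4); X = 9.6.
u_2 = α_2·X − ½·(x_2)² = 2.9·9.6 − ½·2.9² = 23.635.

23.635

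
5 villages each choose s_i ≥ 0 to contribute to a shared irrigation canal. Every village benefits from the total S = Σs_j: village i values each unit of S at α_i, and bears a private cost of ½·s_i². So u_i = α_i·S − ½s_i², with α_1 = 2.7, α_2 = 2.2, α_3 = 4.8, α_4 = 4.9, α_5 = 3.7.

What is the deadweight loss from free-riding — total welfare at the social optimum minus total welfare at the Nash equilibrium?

538.77

Village i's FOC: ∂u_i/∂s_i = α_i − s_i = 0, so s_i* = α_i.
NE contributions = (2.7, 2.2, 4.8, 4.9, 3.7); S = 18.3.
W^NE = (Σα)·S − ½Σα_i² = 18.3² − ½·72.87 = 298.455.
Planner sets s_i = Σα_j = 18.3 for every i, so S^SO = 5·18.3 = 91.5.
W^SO = (Σα)·S^SO − ½·5·(Σα)² = (5/2)·18.3² = 837.225.
Deadweight loss = W^SO − W^NE = 538.77.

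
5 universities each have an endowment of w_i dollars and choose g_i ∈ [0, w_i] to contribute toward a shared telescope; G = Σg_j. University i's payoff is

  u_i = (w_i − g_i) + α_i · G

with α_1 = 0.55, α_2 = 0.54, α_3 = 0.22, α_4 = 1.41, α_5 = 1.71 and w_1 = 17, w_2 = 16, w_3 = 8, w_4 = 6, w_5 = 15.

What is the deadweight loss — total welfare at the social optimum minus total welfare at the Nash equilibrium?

140.63

∂u_i/∂g_i = α_i − 1, so university i contributes w_i if α_i > 1, else 0.
α_i > 1 for i ∈ {4, 5}; NE contributions (0, 0, 0, 6, 15), G = 21.
W^NE = Σw_i − G^NE + (Σα_i)·G^NE = 62 + 3.43·21 = 134.03.
Planner: ∂(Σu_j)/∂g_i = Σα_j − 1 = 3.43 > 0, so everyone contributes w_i; G^SO = 62, W^SO = 62 + 3.43·62 = 274.66.
Deadweight loss = 140.63.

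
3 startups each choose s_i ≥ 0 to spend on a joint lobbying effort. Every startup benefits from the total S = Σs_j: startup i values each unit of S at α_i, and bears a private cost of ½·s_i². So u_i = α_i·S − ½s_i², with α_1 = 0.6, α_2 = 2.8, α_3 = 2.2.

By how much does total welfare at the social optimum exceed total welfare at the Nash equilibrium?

Startup i's FOC: ∂u_i/∂s_i = α_i − s_i = 0, so s_i* = α_i.
NE contributions = (0.6, 2.8, 2.2); S = 5.6.
W^NE = (Σα)·S − ½Σα_i² = 5.6² − ½·13.04 = 24.84.
Planner sets s_i = Σα_j = 5.6 for every i, so S^SO = 3·5.6 = 16.8.
W^SO = (Σα)·S^SO − ½·3·(Σα)² = (3/2)·5.6² = 47.04.
Deadweight loss = W^SO − W^NE = 22.2.

22.2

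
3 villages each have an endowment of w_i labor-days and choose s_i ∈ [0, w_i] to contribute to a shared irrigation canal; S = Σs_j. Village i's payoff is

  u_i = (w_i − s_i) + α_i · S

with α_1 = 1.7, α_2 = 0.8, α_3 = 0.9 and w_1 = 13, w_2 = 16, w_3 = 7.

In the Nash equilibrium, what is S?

13

∂u_i/∂s_i = α_i − 1, so village i contributes w_i if α_i > 1, else 0.
α_i > 1 for i ∈ {1}; NE contributions (13, 0, 0), S = 13.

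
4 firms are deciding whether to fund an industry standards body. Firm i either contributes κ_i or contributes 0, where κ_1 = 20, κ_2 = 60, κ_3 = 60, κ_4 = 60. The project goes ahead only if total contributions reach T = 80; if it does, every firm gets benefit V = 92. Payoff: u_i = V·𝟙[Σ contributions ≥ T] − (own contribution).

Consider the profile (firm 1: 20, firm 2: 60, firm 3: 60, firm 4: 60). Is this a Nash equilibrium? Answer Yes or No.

No

Total = 200 ≥ 80: provided.
Firm 1 (pledges 20, payoff 72): dropping to 0 → total 180, payoff 92. Profitable deviation.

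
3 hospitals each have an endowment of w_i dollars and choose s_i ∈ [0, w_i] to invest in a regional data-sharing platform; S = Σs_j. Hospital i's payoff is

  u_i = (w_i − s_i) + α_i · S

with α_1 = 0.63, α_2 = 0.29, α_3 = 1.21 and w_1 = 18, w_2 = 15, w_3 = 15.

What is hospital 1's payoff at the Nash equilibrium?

∂u_i/∂s_i = α_i − 1, so hospital i contributes w_i if α_i > 1, else 0.
α_i > 1 for i ∈ {3}; NE contributions (0, 0, 15), S = 15.
u_1 = (18 − 0) + 0.63·15 = 27.45.

27.45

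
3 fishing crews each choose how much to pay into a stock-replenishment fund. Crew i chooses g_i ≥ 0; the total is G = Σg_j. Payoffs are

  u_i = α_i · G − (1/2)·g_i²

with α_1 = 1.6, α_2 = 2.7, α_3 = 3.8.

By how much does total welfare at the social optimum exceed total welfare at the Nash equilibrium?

Crew i's FOC: ∂u_i/∂g_i = α_i − g_i = 0, so g_i* = α_i.
NE contributions = (1.6, 2.7, 3.8); G = 8.1.
W^NE = (Σα)·G − ½Σα_i² = 8.1² − ½·24.29 = 53.465.
Planner sets g_i = Σα_j = 8.1 for every i, so G^SO = 3·8.1 = 24.3.
W^SO = (Σα)·G^SO − ½·3·(Σα)² = (3/2)·8.1² = 98.415.
Deadweight loss = W^SO − W^NE = 44.95.

44.95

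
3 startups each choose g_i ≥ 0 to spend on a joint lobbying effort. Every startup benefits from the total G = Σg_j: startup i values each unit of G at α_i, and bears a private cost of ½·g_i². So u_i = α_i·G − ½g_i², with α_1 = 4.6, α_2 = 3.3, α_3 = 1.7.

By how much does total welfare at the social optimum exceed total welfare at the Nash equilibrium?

63.55

Startup i's FOC: ∂u_i/∂g_i = α_i − g_i = 0, so g_i* = α_i.
NE contributions = (4.6, 3.3, 1.7); G = 9.6.
W^NE = (Σα)·G − ½Σα_i² = 9.6² − ½·34.94 = 74.69.
Planner sets g_i = Σα_j = 9.6 for every i, so G^SO = 3·9.6 = 28.8.
W^SO = (Σα)·G^SO − ½·3·(Σα)² = (3/2)·9.6² = 138.24.
Deadweight loss = W^SO − W^NE = 63.55.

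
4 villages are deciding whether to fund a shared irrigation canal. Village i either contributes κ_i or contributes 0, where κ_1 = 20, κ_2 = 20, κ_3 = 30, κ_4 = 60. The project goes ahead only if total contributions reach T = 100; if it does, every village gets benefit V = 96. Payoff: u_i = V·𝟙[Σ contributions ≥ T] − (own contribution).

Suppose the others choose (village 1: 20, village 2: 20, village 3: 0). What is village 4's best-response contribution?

60

Others' total = 40. Contributing 60 brings total to 100 ≥ 100: gain V − κ_4 = 36.
Best response: 60.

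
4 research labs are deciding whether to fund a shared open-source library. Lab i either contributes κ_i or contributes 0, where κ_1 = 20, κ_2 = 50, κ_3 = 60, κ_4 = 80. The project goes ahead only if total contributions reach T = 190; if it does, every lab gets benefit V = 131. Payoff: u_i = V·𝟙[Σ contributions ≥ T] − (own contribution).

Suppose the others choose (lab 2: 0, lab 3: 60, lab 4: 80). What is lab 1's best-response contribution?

Others' total = 140. Even contributing 20 gives 160 < 190: no benefit either way.
Best response: 0.

0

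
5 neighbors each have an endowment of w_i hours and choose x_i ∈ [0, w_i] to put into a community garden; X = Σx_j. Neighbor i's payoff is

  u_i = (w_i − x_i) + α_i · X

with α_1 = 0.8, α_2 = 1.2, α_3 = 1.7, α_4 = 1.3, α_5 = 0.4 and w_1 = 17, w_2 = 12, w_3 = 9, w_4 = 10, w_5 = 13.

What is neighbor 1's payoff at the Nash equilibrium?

∂u_i/∂x_i = α_i − 1, so neighbor i contributes w_i if α_i > 1, else 0.
α_i > 1 for i ∈ {2, 3, 4}; NE contributions (0, 12, 9, 10, 0), X = 31.
u_1 = (17 − 0) + 0.8·31 = 41.8.

41.8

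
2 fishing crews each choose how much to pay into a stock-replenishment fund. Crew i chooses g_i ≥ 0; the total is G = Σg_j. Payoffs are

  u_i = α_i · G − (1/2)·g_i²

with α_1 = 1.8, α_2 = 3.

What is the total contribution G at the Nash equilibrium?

4.8

Crew i's FOC: ∂u_i/∂g_i = α_i − g_i = 0, so g_i* = α_i.
NE contributions = (1.8, 3); G = 4.8.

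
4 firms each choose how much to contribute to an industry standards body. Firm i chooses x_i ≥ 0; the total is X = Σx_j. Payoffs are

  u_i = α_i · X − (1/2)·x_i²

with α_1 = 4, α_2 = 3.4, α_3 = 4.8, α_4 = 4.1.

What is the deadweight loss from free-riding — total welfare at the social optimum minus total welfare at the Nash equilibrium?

299.395

Firm i's FOC: ∂u_i/∂x_i = α_i − x_i = 0, so x_i* = α_i.
NE contributions = (4, 3.4, 4.8, 4.1); X = 16.3.
W^NE = (Σα)·X − ½Σα_i² = 16.3² − ½·67.41 = 231.985.
Planner sets x_i = Σα_j = 16.3 for every i, so X^SO = 4·16.3 = 65.2.
W^SO = (Σα)·X^SO − ½·4·(Σα)² = (4/2)·16.3² = 531.38.
Deadweight loss = W^SO − W^NE = 299.395.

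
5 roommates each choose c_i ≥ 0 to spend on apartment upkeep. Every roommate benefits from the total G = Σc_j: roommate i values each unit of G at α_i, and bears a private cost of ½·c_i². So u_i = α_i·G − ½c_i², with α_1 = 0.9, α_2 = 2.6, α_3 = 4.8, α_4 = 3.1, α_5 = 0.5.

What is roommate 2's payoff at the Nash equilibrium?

Roommate i's FOC: ∂u_i/∂c_i = α_i − c_i = 0, so c_i* = α_i.
NE contributions = (0.9, 2.6, 4.8, 3.1, 0.5); G = 11.9.
u_2 = α_2·G − ½·(c_2)² = 2.6·11.9 − ½·2.6² = 27.56.

27.56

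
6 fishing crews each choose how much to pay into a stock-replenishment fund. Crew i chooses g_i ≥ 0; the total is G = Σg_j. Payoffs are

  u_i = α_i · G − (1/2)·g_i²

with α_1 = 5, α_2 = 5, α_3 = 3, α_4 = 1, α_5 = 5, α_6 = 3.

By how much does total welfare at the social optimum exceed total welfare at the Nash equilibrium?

1015

Crew i's FOC: ∂u_i/∂g_i = α_i − g_i = 0, so g_i* = α_i.
NE contributions = (5, 5, 3, 1, 5, 3); G = 22.
W^NE = (Σα)·G − ½Σα_i² = 22² − ½·94 = 437.
Planner sets g_i = Σα_j = 22 for every i, so G^SO = 6·22 = 132.
W^SO = (Σα)·G^SO − ½·6·(Σα)² = (6/2)·22² = 1452.
Deadweight loss = W^SO − W^NE = 1015.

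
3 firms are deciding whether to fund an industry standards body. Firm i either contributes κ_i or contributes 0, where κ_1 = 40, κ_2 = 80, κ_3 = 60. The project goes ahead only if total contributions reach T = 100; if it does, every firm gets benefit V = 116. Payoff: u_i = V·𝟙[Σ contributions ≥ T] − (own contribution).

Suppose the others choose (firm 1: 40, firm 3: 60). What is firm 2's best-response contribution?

0

Others' total = 100 ≥ 100; contributing adds cost 80 for no extra benefit.
Best response: 0.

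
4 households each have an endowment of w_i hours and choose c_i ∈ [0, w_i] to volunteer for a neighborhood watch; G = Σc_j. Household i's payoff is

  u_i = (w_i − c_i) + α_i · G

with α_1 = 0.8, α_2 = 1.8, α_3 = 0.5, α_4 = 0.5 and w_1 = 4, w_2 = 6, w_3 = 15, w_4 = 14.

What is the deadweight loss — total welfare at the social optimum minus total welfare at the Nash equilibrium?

∂u_i/∂c_i = α_i − 1, so household i contributes w_i if α_i > 1, else 0.
α_i > 1 for i ∈ {2}; NE contributions (0, 6, 0, 0), G = 6.
W^NE = Σw_i − G^NE + (Σα_i)·G^NE = 39 + 2.6·6 = 54.6.
Planner: ∂(Σu_j)/∂c_i = Σα_j − 1 = 2.6 > 0, so everyone contributes w_i; G^SO = 39, W^SO = 39 + 2.6·39 = 140.4.
Deadweight loss = 85.8.

85.8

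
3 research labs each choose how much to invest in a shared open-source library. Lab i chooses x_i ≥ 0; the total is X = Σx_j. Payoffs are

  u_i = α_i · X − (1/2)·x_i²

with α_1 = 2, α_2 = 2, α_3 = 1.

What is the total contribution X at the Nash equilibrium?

5

Lab i's FOC: ∂u_i/∂x_i = α_i − x_i = 0, so x_i* = α_i.
NE contributions = (2, 2, 1); X = 5.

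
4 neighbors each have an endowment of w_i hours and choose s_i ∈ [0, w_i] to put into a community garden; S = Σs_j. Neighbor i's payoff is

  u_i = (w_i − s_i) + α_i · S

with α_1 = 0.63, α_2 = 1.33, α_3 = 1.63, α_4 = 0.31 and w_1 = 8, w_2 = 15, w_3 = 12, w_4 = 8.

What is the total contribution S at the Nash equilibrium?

27

∂u_i/∂s_i = α_i − 1, so neighbor i contributes w_i if α_i > 1, else 0.
α_i > 1 for i ∈ {2, 3}; NE contributions (0, 15, 12, 0), S = 27.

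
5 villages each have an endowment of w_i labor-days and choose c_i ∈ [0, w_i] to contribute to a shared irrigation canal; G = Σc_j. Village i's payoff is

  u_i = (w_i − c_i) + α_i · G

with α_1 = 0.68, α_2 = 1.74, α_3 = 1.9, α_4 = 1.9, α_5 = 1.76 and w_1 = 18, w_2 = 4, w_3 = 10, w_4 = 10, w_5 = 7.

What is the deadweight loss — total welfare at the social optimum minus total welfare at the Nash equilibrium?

125.64

∂u_i/∂c_i = α_i − 1, so village i contributes w_i if α_i > 1, else 0.
α_i > 1 for i ∈ {2, 3, 4, 5}; NE contributions (0, 4, 10, 10, 7), G = 31.
W^NE = Σw_i − G^NE + (Σα_i)·G^NE = 49 + 6.98·31 = 265.38.
Planner: ∂(Σu_j)/∂c_i = Σα_j − 1 = 6.98 > 0, so everyone contributes w_i; G^SO = 49, W^SO = 49 + 6.98·49 = 391.02.
Deadweight loss = 125.64.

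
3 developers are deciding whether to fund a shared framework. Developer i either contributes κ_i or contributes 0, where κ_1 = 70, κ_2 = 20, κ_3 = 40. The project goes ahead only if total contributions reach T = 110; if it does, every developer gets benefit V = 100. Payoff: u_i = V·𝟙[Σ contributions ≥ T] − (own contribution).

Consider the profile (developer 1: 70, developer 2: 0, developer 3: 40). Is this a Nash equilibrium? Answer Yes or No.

Yes

Total = 110 ≥ 110: provided.
Developer 1 (pledges 70, payoff 30): dropping to 0 → total 40, payoff 0. No gain.
Developer 2 (pledges 0, payoff 100): pledging 20 → total 130, payoff 80. No gain.
Developer 3 (pledges 40, payoff 60): dropping to 0 → total 70, payoff 0. No gain.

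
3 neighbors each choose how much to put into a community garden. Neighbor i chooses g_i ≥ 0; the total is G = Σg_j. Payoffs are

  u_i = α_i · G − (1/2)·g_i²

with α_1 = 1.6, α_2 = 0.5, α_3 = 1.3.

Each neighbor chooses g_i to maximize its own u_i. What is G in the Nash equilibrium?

Neighbor i's FOC: ∂u_i/∂g_i = α_i − g_i = 0, so g_i* = α_i.
NE contributions = (1.6, 0.5, 1.3); G = 3.4.

3.4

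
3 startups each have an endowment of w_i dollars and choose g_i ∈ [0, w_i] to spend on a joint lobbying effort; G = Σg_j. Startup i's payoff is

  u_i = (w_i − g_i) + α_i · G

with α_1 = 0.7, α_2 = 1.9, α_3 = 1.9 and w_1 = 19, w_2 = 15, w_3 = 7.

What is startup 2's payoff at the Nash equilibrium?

41.8

∂u_i/∂g_i = α_i − 1, so startup i contributes w_i if α_i > 1, else 0.
α_i > 1 for i ∈ {2, 3}; NE contributions (0, 15, 7), G = 22.
u_2 = (15 − 15) + 1.9·22 = 41.8.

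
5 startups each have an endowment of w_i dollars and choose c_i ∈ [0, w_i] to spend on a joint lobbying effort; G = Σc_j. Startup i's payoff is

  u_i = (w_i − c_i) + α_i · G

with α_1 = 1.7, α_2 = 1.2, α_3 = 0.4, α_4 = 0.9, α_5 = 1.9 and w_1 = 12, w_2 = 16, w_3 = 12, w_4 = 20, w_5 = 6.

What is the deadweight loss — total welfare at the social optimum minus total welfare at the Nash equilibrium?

163.2

∂u_i/∂c_i = α_i − 1, so startup i contributes w_i if α_i > 1, else 0.
α_i > 1 for i ∈ {1, 2, 5}; NE contributions (12, 16, 0, 0, 6), G = 34.
W^NE = Σw_i − G^NE + (Σα_i)·G^NE = 66 + 5.1·34 = 239.4.
Planner: ∂(Σu_j)/∂c_i = Σα_j − 1 = 5.1 > 0, so everyone contributes w_i; G^SO = 66, W^SO = 66 + 5.1·66 = 402.6.
Deadweight loss = 163.2.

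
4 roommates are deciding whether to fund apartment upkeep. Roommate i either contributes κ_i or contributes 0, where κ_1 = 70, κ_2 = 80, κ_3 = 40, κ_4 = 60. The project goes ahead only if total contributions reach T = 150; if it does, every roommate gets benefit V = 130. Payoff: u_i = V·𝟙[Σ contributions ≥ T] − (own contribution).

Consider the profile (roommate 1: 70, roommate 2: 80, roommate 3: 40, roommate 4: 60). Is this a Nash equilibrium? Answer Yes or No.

No

Total = 250 ≥ 150: provided.
Roommate 1 (pledges 70, payoff 60): dropping to 0 → total 180, payoff 130. Profitable deviation.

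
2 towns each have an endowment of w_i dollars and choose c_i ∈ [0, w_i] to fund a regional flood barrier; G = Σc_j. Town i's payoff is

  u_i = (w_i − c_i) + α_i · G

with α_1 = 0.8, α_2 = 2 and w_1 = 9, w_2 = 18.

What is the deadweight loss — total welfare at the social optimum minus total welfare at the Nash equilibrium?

16.2

∂u_i/∂c_i = α_i − 1, so town i contributes w_i if α_i > 1, else 0.
α_i > 1 for i ∈ {2}; NE contributions (0, 18), G = 18.
W^NE = Σw_i − G^NE + (Σα_i)·G^NE = 27 + 1.8·18 = 59.4.
Planner: ∂(Σu_j)/∂c_i = Σα_j − 1 = 1.8 > 0, so everyone contributes w_i; G^SO = 27, W^SO = 27 + 1.8·27 = 75.6.
Deadweight loss = 16.2.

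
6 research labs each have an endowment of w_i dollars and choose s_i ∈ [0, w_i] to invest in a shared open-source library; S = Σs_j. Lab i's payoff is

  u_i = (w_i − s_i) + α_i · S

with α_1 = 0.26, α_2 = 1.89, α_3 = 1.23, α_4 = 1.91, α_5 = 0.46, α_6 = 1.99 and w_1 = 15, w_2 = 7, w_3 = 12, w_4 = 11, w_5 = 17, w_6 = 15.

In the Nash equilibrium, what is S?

45

∂u_i/∂s_i = α_i − 1, so lab i contributes w_i if α_i > 1, else 0.
α_i > 1 for i ∈ {2, 3, 4, 6}; NE contributions (0, 7, 12, 11, 0, 15), S = 45.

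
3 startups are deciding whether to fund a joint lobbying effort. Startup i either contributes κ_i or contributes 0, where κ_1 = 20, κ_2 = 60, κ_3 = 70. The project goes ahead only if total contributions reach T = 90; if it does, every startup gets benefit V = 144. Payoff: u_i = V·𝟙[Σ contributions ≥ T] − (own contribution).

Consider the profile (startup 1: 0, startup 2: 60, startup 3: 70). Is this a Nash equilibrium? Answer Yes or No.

Total = 130 ≥ 90: provided.
Startup 1 (pledges 0, payoff 144): pledging 20 → total 150, payoff 124. No gain.
Startup 2 (pledges 60, payoff 84): dropping to 0 → total 70, payoff 0. No gain.
Startup 3 (pledges 70, payoff 74): dropping to 0 → total 60, payoff 0. No gain.

Yes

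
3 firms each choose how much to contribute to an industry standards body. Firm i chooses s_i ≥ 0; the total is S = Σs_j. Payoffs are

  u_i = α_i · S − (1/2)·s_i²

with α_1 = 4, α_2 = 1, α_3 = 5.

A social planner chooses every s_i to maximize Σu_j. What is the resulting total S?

Planner FOC: ∂(Σu_j)/∂s_i = (Σα_j) − s_i = 0, so s_i^SO = Σα_j = 10 for every i; S^SO = 30.

30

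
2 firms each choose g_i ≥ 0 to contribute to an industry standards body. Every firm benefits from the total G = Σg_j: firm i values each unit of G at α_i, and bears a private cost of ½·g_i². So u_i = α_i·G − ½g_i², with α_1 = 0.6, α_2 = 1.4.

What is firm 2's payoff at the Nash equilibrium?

Firm i's FOC: ∂u_i/∂g_i = α_i − g_i = 0, so g_i* = α_i.
NE contributions = (0.6, 1.4); G = 2.
u_2 = α_2·G − ½·(g_2)² = 1.4·2 − ½·1.4² = 1.82.

1.82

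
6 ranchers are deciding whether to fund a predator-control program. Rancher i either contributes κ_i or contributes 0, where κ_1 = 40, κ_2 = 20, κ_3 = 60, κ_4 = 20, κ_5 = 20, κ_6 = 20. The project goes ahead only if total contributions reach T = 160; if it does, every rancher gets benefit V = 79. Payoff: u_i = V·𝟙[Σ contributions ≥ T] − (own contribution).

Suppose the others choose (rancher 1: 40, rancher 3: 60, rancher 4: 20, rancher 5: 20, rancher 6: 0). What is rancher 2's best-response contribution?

20

Others' total = 140. Contributing 20 brings total to 160 ≥ 160: gain V − κ_2 = 59.
Best response: 20.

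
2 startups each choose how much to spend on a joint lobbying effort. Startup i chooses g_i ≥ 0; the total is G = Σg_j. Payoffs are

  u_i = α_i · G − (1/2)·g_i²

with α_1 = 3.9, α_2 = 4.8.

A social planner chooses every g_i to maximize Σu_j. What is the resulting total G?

17.4

Planner FOC: ∂(Σu_j)/∂g_i = (Σα_j) − g_i = 0, so g_i^SO = Σα_j = 8.7 for every i; G^SO = 17.4.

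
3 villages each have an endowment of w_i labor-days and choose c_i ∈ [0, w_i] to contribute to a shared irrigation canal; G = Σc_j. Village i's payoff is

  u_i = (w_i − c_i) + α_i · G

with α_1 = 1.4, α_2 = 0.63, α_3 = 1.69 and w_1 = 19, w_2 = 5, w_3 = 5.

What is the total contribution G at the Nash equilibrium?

∂u_i/∂c_i = α_i − 1, so village i contributes w_i if α_i > 1, else 0.
α_i > 1 for i ∈ {1, 3}; NE contributions (19, 0, 5), G = 24.

24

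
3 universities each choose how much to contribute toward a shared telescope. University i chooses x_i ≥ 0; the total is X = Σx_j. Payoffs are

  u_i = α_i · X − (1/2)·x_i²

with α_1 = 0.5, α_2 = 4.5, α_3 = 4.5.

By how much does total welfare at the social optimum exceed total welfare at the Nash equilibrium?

65.5

University i's FOC: ∂u_i/∂x_i = α_i − x_i = 0, so x_i* = α_i.
NE contributions = (0.5, 4.5, 4.5); X = 9.5.
W^NE = (Σα)·X − ½Σα_i² = 9.5² − ½·40.75 = 69.875.
Planner sets x_i = Σα_j = 9.5 for every i, so X^SO = 3·9.5 = 28.5.
W^SO = (Σα)·X^SO − ½·3·(Σα)² = (3/2)·9.5² = 135.375.
Deadweight loss = W^SO − W^NE = 65.5.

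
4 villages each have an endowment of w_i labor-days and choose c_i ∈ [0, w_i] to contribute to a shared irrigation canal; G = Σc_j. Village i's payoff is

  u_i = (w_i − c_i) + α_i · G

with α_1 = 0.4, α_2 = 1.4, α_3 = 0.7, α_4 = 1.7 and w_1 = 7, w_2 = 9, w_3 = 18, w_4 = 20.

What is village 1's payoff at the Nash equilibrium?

∂u_i/∂c_i = α_i − 1, so village i contributes w_i if α_i > 1, else 0.
α_i > 1 for i ∈ {2, 4}; NE contributions (0, 9, 0, 20), G = 29.
u_1 = (7 − 0) + 0.4·29 = 18.6.

18.6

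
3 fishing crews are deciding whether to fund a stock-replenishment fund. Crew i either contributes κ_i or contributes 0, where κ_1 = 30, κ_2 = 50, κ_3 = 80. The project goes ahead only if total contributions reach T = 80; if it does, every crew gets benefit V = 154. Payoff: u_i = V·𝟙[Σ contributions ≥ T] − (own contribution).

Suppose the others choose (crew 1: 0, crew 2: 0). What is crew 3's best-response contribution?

Others' total = 0. Contributing 80 brings total to 80 ≥ 80: gain V − κ_3 = 74.
Best response: 80.

80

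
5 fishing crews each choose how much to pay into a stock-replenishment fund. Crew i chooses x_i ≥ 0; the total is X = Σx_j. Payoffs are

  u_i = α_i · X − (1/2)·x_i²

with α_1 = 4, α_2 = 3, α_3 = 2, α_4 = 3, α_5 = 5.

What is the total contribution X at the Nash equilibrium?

Crew i's FOC: ∂u_i/∂x_i = α_i − x_i = 0, so x_i* = α_i.
NE contributions = (4, 3, 2, 3, 5); X = 17.

17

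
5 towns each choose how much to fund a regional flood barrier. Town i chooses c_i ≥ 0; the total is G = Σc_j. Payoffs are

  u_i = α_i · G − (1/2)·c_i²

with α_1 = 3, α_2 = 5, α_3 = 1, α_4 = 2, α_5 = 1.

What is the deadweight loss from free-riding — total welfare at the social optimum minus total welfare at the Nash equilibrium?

Town i's FOC: ∂u_i/∂c_i = α_i − c_i = 0, so c_i* = α_i.
NE contributions = (3, 5, 1, 2, 1); G = 12.
W^NE = (Σα)·G − ½Σα_i² = 12² − ½·40 = 124.
Planner sets c_i = Σα_j = 12 for every i, so G^SO = 5·12 = 60.
W^SO = (Σα)·G^SO − ½·5·(Σα)² = (5/2)·12² = 360.
Deadweight loss = W^SO − W^NE = 236.

236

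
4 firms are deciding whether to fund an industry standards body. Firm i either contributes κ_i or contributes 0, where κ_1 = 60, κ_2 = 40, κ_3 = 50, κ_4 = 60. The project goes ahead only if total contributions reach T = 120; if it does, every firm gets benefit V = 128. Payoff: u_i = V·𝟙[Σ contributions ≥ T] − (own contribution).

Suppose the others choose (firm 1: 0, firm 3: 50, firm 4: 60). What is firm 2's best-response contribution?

40

Others' total = 110. Contributing 40 brings total to 150 ≥ 120: gain V − κ_2 = 88.
Best response: 40.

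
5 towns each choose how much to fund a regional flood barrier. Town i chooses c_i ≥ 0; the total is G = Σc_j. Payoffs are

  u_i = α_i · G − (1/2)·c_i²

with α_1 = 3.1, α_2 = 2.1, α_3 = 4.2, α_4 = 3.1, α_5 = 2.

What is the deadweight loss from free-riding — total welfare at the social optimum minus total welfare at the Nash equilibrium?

Town i's FOC: ∂u_i/∂c_i = α_i − c_i = 0, so c_i* = α_i.
NE contributions = (3.1, 2.1, 4.2, 3.1, 2); G = 14.5.
W^NE = (Σα)·G − ½Σα_i² = 14.5² − ½·45.27 = 187.615.
Planner sets c_i = Σα_j = 14.5 for every i, so G^SO = 5·14.5 = 72.5.
W^SO = (Σα)·G^SO − ½·5·(Σα)² = (5/2)·14.5² = 525.625.
Deadweight loss = W^SO − W^NE = 338.01.

338.01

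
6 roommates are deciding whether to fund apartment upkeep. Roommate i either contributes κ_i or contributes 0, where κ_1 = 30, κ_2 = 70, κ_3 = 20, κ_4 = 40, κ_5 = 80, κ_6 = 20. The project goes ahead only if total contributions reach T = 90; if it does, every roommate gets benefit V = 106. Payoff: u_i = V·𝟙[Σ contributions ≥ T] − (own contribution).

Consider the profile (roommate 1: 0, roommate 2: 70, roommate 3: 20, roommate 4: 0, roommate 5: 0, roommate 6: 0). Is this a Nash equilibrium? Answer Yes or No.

Yes

Total = 90 ≥ 90: provided.
Roommate 1 (pledges 0, payoff 106): pledging 30 → total 120, payoff 76. No gain.
Roommate 2 (pledges 70, payoff 36): dropping to 0 → total 20, payoff 0. No gain.
Roommate 3 (pledges 20, payoff 86): dropping to 0 → total 70, payoff 0. No gain.
Roommate 4 (pledges 0, payoff 106): pledging 40 → total 130, payoff 66. No gain.
Roommate 5 (pledges 0, payoff 106): pledging 80 → total 170, payoff 26. No gain.
Roommate 6 (pledges 0, payoff 106): pledging 20 → total 110, payoff 86. No gain.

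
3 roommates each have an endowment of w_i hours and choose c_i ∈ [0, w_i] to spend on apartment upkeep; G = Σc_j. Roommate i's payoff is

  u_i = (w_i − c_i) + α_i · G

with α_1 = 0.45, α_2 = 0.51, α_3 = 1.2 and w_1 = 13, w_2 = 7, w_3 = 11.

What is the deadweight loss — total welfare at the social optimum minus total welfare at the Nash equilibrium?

23.2

∂u_i/∂c_i = α_i − 1, so roommate i contributes w_i if α_i > 1, else 0.
α_i > 1 for i ∈ {3}; NE contributions (0, 0, 11), G = 11.
W^NE = Σw_i − G^NE + (Σα_i)·G^NE = 31 + 1.16·11 = 43.76.
Planner: ∂(Σu_j)/∂c_i = Σα_j − 1 = 1.16 > 0, so everyone contributes w_i; G^SO = 31, W^SO = 31 + 1.16·31 = 66.96.
Deadweight loss = 23.2.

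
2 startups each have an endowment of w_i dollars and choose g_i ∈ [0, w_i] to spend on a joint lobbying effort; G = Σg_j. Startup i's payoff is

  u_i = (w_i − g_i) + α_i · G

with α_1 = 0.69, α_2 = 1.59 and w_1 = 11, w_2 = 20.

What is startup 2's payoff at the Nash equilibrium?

∂u_i/∂g_i = α_i − 1, so startup i contributes w_i if α_i > 1, else 0.
α_i > 1 for i ∈ {2}; NE contributions (0, 20), G = 20.
u_2 = (20 − 20) + 1.59·20 = 31.8.

31.8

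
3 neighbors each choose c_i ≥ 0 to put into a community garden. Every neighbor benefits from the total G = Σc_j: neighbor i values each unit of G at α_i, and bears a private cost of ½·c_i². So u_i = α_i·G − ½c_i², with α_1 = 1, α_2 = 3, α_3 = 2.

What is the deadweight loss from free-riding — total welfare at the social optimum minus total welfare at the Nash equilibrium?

Neighbor i's FOC: ∂u_i/∂c_i = α_i − c_i = 0, so c_i* = α_i.
NE contributions = (1, 3, 2); G = 6.
W^NE = (Σα)·G − ½Σα_i² = 6² − ½·14 = 29.
Planner sets c_i = Σα_j = 6 for every i, so G^SO = 3·6 = 18.
W^SO = (Σα)·G^SO − ½·3·(Σα)² = (3/2)·6² = 54.
Deadweight loss = W^SO − W^NE = 25.

25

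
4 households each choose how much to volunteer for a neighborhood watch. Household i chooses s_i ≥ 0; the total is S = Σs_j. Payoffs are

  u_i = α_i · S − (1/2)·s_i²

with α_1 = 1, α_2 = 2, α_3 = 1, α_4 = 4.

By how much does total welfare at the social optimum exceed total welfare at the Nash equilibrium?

75

Household i's FOC: ∂u_i/∂s_i = α_i − s_i = 0, so s_i* = α_i.
NE contributions = (1, 2, 1, 4); S = 8.
W^NE = (Σα)·S − ½Σα_i² = 8² − ½·22 = 53.
Planner sets s_i = Σα_j = 8 for every i, so S^SO = 4·8 = 32.
W^SO = (Σα)·S^SO − ½·4·(Σα)² = (4/2)·8² = 128.
Deadweight loss = W^SO − W^NE = 75.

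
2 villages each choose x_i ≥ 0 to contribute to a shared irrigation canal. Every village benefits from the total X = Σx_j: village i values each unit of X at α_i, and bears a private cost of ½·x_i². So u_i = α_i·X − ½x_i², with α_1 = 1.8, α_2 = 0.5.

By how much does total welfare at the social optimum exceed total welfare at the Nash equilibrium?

1.745

Village i's FOC: ∂u_i/∂x_i = α_i − x_i = 0, so x_i* = α_i.
NE contributions = (1.8, 0.5); X = 2.3.
W^NE = (Σα)·X − ½Σα_i² = 2.3² − ½·3.49 = 3.545.
Planner sets x_i = Σα_j = 2.3 for every i, so X^SO = 2·2.3 = 4.6.
W^SO = (Σα)·X^SO − ½·2·(Σα)² = (2/2)·2.3² = 5.29.
Deadweight loss = W^SO − W^NE = 1.745.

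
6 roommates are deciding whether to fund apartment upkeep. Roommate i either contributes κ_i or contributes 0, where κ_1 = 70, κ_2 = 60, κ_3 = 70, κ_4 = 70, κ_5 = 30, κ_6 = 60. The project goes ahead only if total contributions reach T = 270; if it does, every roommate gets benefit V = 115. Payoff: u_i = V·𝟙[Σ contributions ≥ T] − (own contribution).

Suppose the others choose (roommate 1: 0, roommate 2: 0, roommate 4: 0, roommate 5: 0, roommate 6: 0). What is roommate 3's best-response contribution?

0

Others' total = 0. Even contributing 70 gives 70 < 270: no benefit either way.
Best response: 0.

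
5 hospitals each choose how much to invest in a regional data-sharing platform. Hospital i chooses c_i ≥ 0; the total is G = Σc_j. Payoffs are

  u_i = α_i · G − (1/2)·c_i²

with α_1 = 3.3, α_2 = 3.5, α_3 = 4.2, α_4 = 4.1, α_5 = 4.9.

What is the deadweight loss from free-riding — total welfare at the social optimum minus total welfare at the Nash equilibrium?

Hospital i's FOC: ∂u_i/∂c_i = α_i − c_i = 0, so c_i* = α_i.
NE contributions = (3.3, 3.5, 4.2, 4.1, 4.9); G = 20.
W^NE = (Σα)·G − ½Σα_i² = 20² − ½·81.6 = 359.2.
Planner sets c_i = Σα_j = 20 for every i, so G^SO = 5·20 = 100.
W^SO = (Σα)·G^SO − ½·5·(Σα)² = (5/2)·20² = 1000.
Deadweight loss = W^SO − W^NE = 640.8.

640.8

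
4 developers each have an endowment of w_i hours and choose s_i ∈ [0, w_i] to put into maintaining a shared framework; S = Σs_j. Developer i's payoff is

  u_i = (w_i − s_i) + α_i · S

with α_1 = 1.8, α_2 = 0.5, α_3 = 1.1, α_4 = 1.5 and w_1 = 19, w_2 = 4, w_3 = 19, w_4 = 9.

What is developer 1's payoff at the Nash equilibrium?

84.6

∂u_i/∂s_i = α_i − 1, so developer i contributes w_i if α_i > 1, else 0.
α_i > 1 for i ∈ {1, 3, 4}; NE contributions (19, 0, 19, 9), S = 47.
u_1 = (19 − 19) + 1.8·47 = 84.6.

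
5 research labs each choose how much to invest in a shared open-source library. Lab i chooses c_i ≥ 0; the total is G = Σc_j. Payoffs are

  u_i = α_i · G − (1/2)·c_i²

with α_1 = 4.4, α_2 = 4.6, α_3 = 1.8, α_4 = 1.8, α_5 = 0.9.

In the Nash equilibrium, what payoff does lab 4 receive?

Lab i's FOC: ∂u_i/∂c_i = α_i − c_i = 0, so c_i* = α_i.
NE contributions = (4.4, 4.6, 1.8, 1.8, 0.9); G = 13.5.
u_4 = α_4·G − ½·(c_4)² = 1.8·13.5 − ½·1.8² = 22.68.

22.68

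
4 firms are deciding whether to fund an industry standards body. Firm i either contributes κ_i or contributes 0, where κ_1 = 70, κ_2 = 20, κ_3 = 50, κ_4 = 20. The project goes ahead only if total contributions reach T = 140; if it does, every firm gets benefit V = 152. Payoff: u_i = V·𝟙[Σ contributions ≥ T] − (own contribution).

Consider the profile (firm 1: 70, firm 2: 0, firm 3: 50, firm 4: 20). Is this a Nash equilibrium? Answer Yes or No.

Yes

Total = 140 ≥ 140: provided.
Firm 1 (pledges 70, payoff 82): dropping to 0 → total 70, payoff 0. No gain.
Firm 2 (pledges 0, payoff 152): pledging 20 → total 160, payoff 132. No gain.
Firm 3 (pledges 50, payoff 102): dropping to 0 → total 90, payoff 0. No gain.
Firm 4 (pledges 20, payoff 132): dropping to 0 → total 120, payoff 0. No gain.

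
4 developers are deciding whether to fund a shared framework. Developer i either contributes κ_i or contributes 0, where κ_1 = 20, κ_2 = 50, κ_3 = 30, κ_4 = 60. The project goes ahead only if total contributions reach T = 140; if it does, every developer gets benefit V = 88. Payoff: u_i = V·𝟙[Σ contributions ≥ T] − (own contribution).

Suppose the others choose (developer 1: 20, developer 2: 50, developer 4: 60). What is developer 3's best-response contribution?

Others' total = 130. Contributing 30 brings total to 160 ≥ 140: gain V − κ_3 = 58.
Best response: 30.

30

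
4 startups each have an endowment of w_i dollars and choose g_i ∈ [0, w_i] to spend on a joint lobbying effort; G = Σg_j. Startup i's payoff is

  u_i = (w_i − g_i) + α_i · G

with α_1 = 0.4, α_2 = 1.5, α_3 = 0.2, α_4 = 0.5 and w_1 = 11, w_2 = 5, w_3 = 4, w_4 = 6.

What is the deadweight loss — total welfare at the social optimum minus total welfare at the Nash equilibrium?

33.6

∂u_i/∂g_i = α_i − 1, so startup i contributes w_i if α_i > 1, else 0.
α_i > 1 for i ∈ {2}; NE contributions (0, 5, 0, 0), G = 5.
W^NE = Σw_i − G^NE + (Σα_i)·G^NE = 26 + 1.6·5 = 34.
Planner: ∂(Σu_j)/∂g_i = Σα_j − 1 = 1.6 > 0, so everyone contributes w_i; G^SO = 26, W^SO = 26 + 1.6·26 = 67.6.
Deadweight loss = 33.6.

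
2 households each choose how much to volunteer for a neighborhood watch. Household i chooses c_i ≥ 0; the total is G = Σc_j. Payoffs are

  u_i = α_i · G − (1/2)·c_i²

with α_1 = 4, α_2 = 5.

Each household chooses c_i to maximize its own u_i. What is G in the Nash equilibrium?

Household i's FOC: ∂u_i/∂c_i = α_i − c_i = 0, so c_i* = α_i.
NE contributions = (4, 5); G = 9.

9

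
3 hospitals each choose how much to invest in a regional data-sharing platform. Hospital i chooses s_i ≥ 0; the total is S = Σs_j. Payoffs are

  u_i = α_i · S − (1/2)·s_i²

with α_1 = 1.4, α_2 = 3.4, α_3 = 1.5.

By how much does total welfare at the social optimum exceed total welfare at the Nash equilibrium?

Hospital i's FOC: ∂u_i/∂s_i = α_i − s_i = 0, so s_i* = α_i.
NE contributions = (1.4, 3.4, 1.5); S = 6.3.
W^NE = (Σα)·S − ½Σα_i² = 6.3² − ½·15.77 = 31.805.
Planner sets s_i = Σα_j = 6.3 for every i, so S^SO = 3·6.3 = 18.9.
W^SO = (Σα)·S^SO − ½·3·(Σα)² = (3/2)·6.3² = 59.535.
Deadweight loss = W^SO − W^NE = 27.73.

27.73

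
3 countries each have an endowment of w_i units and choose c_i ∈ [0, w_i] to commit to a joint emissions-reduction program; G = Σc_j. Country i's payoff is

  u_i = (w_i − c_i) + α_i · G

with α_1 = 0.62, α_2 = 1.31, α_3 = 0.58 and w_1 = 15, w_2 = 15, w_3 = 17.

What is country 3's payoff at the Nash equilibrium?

25.7

∂u_i/∂c_i = α_i − 1, so country i contributes w_i if α_i > 1, else 0.
α_i > 1 for i ∈ {2}; NE contributions (0, 15, 0), G = 15.
u_3 = (17 − 0) + 0.58·15 = 25.7.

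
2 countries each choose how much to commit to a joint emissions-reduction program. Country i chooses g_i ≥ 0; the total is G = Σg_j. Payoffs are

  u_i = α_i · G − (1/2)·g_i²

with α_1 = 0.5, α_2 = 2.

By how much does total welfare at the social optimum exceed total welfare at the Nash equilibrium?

2.125

Country i's FOC: ∂u_i/∂g_i = α_i − g_i = 0, so g_i* = α_i.
NE contributions = (0.5, 2); G = 2.5.
W^NE = (Σα)·G − ½Σα_i² = 2.5² − ½·4.25 = 4.125.
Planner sets g_i = Σα_j = 2.5 for every i, so G^SO = 2·2.5 = 5.
W^SO = (Σα)·G^SO − ½·2·(Σα)² = (2/2)·2.5² = 6.25.
Deadweight loss = W^SO − W^NE = 2.125.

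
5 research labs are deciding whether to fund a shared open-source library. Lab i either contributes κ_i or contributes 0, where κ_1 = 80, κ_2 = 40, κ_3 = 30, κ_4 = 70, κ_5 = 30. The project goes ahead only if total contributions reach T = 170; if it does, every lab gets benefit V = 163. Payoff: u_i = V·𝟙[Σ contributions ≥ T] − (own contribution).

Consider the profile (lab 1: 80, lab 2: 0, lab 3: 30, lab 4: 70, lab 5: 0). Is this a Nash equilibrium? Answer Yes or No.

Total = 180 ≥ 170: provided.
Lab 1 (pledges 80, payoff 83): dropping to 0 → total 100, payoff 0. No gain.
Lab 2 (pledges 0, payoff 163): pledging 40 → total 220, payoff 123. No gain.
Lab 3 (pledges 30, payoff 133): dropping to 0 → total 150, payoff 0. No gain.
Lab 4 (pledges 70, payoff 93): dropping to 0 → total 110, payoff 0. No gain.
Lab 5 (pledges 0, payoff 163): pledging 30 → total 210, payoff 133. No gain.

Yes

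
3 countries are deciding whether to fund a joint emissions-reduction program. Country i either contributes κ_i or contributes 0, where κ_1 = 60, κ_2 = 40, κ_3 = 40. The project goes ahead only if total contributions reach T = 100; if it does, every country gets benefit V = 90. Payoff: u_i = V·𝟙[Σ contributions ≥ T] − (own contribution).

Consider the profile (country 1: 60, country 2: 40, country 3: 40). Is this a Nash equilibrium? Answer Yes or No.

No

Total = 140 ≥ 100: provided.
Country 1 (pledges 60, payoff 30): dropping to 0 → total 80, payoff 0. No gain.
Country 2 (pledges 40, payoff 50): dropping to 0 → total 100, payoff 90. Profitable deviation.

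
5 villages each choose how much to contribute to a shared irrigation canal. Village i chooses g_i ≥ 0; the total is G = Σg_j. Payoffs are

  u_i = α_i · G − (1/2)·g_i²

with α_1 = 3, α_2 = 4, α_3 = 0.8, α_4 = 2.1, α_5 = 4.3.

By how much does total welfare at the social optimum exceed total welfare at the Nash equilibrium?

326.73

Village i's FOC: ∂u_i/∂g_i = α_i − g_i = 0, so g_i* = α_i.
NE contributions = (3, 4, 0.8, 2.1, 4.3); G = 14.2.
W^NE = (Σα)·G − ½Σα_i² = 14.2² − ½·48.54 = 177.37.
Planner sets g_i = Σα_j = 14.2 for every i, so G^SO = 5·14.2 = 71.
W^SO = (Σα)·G^SO − ½·5·(Σα)² = (5/2)·14.2² = 504.1.
Deadweight loss = W^SO − W^NE = 326.73.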